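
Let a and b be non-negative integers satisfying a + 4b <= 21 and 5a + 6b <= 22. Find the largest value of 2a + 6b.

(a,b)=(0,3) is feasible, giving 18.
(a,b)=(1,2) is feasible, giving 14.
(a,b)=(0,2) is feasible, giving 12.
The best lattice point is (0,3), giving 18.

18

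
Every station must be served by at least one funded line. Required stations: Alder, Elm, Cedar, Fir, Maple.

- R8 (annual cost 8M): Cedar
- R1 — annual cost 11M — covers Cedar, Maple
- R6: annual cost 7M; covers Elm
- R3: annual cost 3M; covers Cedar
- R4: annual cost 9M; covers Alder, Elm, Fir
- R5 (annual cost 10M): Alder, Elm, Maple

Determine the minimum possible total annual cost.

20

Choose R1 and R4: together they cover Alder, Elm, Cedar, Fir, Maple — every station.
Total annual cost: 11 + 9 = 20.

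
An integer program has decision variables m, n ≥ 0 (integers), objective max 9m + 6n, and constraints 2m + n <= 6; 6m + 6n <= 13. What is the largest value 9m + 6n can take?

The continuous relaxation peaks at (2.17, 0) with value 19.50; rounding to a feasible lattice point costs some objective.
(m,n)=(2,0): 2·2+1·0=4≤6, 6·2+6·0=12≤13, objective 18.
(m,n)=(1,1): 2·1+1·1=3≤6, 6·1+6·1=12≤13, objective 15.
(m,n)=(1,0): 2·1+1·0=2≤6, 6·1+6·0=6≤13, objective 9.
No feasible integer point exceeds 18.

18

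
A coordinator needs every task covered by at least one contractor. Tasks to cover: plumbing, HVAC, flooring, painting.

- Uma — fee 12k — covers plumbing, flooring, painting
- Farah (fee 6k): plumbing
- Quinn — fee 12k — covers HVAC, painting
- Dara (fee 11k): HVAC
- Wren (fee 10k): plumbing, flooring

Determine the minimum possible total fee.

Choose Quinn and Wren: together they cover plumbing, HVAC, flooring, painting — every task.
Total fee: 12 + 10 = 22.

22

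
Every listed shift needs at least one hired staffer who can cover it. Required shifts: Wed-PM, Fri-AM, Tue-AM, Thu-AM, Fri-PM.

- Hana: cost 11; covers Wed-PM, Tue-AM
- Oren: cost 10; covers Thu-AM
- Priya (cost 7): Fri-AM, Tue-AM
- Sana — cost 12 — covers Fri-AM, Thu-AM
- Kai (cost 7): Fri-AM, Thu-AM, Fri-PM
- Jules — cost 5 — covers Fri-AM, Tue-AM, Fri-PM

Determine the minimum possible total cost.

18

This is an integer covering problem.
The greedy cost-per-new-shift heuristic would pick Jules, Kai, and Hana for 23, but a cheaper cover exists.
Choose Hana and Kai: together they cover Wed-PM, Fri-AM, Tue-AM, Thu-AM, Fri-PM — every shift.
Total cost: 11 + 7 = 18.
No cover costs less than 18.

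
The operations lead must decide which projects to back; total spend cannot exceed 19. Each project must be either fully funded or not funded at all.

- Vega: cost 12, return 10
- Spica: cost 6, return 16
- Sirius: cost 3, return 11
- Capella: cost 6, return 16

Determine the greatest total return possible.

Allowing fractional choices, the relaxed optimum would be about 46.3, but projects are indivisible.
Spica + Sirius: cost 6 + 3 = 9 ≤ 19, return 16 + 11 = 27.
Spica + Capella: cost 6 + 6 = 12 ≤ 19, return 16 + 16 = 32.
Spica + Sirius + Capella: cost 6 + 3 + 6 = 15 ≤ 19, return 16 + 11 + 16 = 43.
Best is Spica, Sirius, and Capella with total return 43.

43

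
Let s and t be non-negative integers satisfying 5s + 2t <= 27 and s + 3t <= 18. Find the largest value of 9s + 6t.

(s,t)=(3,5) is feasible, giving 57.
(s,t)=(4,3) is feasible, giving 54.
(s,t)=(3,4) is feasible, giving 51.
(s,t)=(2,5) is feasible, giving 48.
The best lattice point is (3,5), giving 57.

57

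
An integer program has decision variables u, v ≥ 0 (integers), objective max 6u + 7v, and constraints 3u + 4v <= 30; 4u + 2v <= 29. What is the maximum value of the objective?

54

Relaxing integrality, the LP optimum is 56.70 at (u,v) = (5.6, 3.3), which is not an integer point.
(u,v)=(2,6): 3·2+4·6=30≤30, 4·2+2·6=20≤29, objective 54.
(u,v)=(3,5): 3·3+4·5=29≤30, 4·3+2·5=22≤29, objective 53.
(u,v)=(4,4): 3·4+4·4=28≤30, 4·4+2·4=24≤29, objective 52.
No feasible integer point exceeds 54.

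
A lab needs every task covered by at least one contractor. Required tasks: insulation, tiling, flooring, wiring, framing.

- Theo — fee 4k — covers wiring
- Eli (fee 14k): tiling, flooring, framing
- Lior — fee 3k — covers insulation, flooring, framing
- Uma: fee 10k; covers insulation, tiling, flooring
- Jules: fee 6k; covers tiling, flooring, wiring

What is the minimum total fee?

9

Choose Lior and Jules: together they cover insulation, tiling, flooring, wiring, framing — every task.
Total fee: 3 + 6 = 9.
No cover costs less than 9.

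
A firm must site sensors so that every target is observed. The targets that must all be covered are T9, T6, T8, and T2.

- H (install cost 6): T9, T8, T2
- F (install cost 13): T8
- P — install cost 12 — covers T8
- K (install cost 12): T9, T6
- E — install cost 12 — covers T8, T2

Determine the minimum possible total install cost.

Choose H and K: together they cover T9, T6, T8, T2 — every target.
Total install cost: 6 + 12 = 18.

18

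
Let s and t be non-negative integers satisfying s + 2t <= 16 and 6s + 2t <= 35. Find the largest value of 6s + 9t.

(s,t)=(2,7): 1·2+2·7=16≤16, 6·2+2·7=26≤35, objective 75.
(s,t)=(3,6): 1·3+2·6=15≤16, 6·3+2·6=30≤35, objective 72.
(s,t)=(1,7): 1·1+2·7=15≤16, 6·1+2·7=20≤35, objective 69.
(s,t)=(4,5): 1·4+2·5=14≤16, 6·4+2·5=34≤35, objective 69.
No feasible integer point exceeds 75.

75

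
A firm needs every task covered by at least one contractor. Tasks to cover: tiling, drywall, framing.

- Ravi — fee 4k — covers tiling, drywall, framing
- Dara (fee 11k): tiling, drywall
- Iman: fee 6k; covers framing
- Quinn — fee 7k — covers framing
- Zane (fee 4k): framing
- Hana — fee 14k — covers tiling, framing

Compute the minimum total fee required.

This is a weighted set-cover instance.
Ravi alone covers tiling, drywall, framing — every task.
Total fee: 4.
No cover costs less than 4.

4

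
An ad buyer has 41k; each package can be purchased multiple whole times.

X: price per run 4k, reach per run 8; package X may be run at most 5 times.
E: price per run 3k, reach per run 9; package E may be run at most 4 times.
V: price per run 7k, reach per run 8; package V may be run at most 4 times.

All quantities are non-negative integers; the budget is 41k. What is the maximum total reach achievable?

5×X, 4×E, and 1×V: price 39 ≤ 41, reach 5·8 + 4·9 + 1·8 = 84.
2×X, 4×E, and 3×V: price 41 ≤ 41, reach 2·8 + 4·9 + 3·8 = 76.
Best is 84.

84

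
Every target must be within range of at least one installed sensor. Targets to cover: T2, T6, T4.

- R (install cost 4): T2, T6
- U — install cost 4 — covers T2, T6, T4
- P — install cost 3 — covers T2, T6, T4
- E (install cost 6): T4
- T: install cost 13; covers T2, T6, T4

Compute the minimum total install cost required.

3

This is a weighted set-cover instance.
P alone covers T2, T6, T4 — every target.
Total install cost: 3.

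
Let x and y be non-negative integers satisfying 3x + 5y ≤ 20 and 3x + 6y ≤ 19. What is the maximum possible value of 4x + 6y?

Relaxing integrality, the LP optimum is 25.33 at (x,y) = (6.33, 0), which is not an integer point.
(x,y)=(6,0): 3·6+5·0=18≤20, 3·6+6·0=18≤19, objective 24.
(x,y)=(5,0): 3·5+5·0=15≤20, 3·5+6·0=15≤19, objective 20.
The best lattice point is (6,0), giving 24.

24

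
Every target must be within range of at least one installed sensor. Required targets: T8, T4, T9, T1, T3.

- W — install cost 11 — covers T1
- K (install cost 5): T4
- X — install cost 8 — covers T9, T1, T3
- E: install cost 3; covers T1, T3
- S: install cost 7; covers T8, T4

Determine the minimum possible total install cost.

The greedy cost-per-new-target heuristic would pick E, S, and X for 18, but a cheaper cover exists.
Choose X and S: together they cover T8, T4, T9, T1, T3 — every target.
Total install cost: 8 + 7 = 15.
No cover costs less than 15.

15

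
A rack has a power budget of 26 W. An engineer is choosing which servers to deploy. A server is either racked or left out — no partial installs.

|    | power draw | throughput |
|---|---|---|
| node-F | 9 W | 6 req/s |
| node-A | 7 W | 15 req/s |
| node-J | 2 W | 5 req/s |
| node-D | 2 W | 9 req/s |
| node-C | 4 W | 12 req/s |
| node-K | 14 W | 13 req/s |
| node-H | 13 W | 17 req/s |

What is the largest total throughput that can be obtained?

Allowing fractional choices, the relaxed optimum would be about 55.4, but servers are indivisible.
node-A + node-D + node-C + node-H: power draw 7 + 2 + 4 + 13 = 26 ≤ 26, throughput 15 + 9 + 12 + 17 = 53.
node-A + node-J + node-C + node-H: power draw 7 + 2 + 4 + 13 = 26 ≤ 26, throughput 15 + 5 + 12 + 17 = 49.
node-F + node-A + node-J + node-D + node-C: power draw 9 + 7 + 2 + 2 + 4 = 24 ≤ 26, throughput 6 + 15 + 5 + 9 + 12 = 47.
Best is node-A, node-D, node-C, and node-H with total throughput 53.

53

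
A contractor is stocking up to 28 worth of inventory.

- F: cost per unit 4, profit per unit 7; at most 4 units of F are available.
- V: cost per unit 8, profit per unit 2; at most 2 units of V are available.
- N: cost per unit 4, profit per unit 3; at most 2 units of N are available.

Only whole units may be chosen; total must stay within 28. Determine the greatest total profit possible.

F has the best ratio (7/4); taking only F gives at most 4×7 = 28 (stopped by the supply cap of 4).
Mixing does better — 4×F and 2×N: cost 24 ≤ 28, profit 4·7 + 2·3 = 34.

34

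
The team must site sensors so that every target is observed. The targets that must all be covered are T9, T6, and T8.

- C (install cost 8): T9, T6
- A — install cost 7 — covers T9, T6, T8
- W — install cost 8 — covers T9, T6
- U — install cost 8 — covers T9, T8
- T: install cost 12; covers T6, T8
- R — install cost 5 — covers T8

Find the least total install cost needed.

7

This is a weighted set-cover instance.
A alone covers T9, T6, T8 — every target.
Total install cost: 7.
No cover costs less than 7.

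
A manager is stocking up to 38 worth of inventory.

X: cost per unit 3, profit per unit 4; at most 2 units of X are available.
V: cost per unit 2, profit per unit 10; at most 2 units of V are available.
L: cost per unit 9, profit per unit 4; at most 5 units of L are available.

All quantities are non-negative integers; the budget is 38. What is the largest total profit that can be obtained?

40

1×X, 2×V, and 3×L: cost 34 ≤ 38, profit 1·4 + 2·10 + 3·4 = 36.
2×X, 2×V, and 3×L: cost 37 ≤ 38, profit 2·4 + 2·10 + 3·4 = 40.
Best is 40.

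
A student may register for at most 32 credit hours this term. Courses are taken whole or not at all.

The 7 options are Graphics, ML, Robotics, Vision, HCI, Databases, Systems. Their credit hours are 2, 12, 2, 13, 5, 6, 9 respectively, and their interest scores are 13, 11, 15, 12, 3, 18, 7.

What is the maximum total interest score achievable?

Graphics + Robotics + Vision + Databases + Systems: credit hours 2 + 2 + 13 + 6 + 9 = 32 ≤ 32, interest score 13 + 15 + 12 + 18 + 7 = 65.
Graphics + ML + Robotics + Databases + Systems: credit hours 2 + 12 + 2 + 6 + 9 = 31 ≤ 32, interest score 13 + 11 + 15 + 18 + 7 = 64.
Graphics + Robotics + Vision + HCI + Databases: credit hours 2 + 2 + 13 + 5 + 6 = 28 ≤ 32, interest score 13 + 15 + 12 + 3 + 18 = 61.
Best is Graphics, Robotics, Vision, Databases, and Systems with total interest score 65.

65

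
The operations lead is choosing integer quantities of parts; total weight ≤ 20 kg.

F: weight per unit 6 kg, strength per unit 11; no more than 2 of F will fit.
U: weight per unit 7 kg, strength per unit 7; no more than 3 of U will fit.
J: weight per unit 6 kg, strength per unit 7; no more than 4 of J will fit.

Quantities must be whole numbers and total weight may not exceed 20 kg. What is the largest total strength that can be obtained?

Take 2×F and 1×J: weight 18 ≤ 20, strength 2·11 + 1·7 = 29.
F has the best ratio (11/6) and is taken to its limit of 2; remaining capacity is filled optimally with the others.

29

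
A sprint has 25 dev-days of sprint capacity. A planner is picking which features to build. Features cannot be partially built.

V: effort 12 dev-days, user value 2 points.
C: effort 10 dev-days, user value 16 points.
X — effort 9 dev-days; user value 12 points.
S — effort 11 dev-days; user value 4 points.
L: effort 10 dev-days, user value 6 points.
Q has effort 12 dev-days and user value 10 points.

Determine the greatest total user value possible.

28

Allowing fractional choices, the relaxed optimum would be about 33.0, but features are indivisible.
C + Q: effort 10 + 12 = 22 ≤ 25, user value 16 + 10 = 26.
C + L: effort 10 + 10 = 20 ≤ 25, user value 16 + 6 = 22.
C + X: effort 10 + 9 = 19 ≤ 25, user value 16 + 12 = 28.
Best is C and X with total user value 28.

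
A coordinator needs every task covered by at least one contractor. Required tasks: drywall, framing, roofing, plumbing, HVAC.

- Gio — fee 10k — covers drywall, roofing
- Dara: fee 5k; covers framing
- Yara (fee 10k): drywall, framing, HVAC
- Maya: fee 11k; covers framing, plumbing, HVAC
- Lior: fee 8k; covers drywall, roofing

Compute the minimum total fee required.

19

This is an integer covering problem.
Choose Maya and Lior: together they cover drywall, framing, roofing, plumbing, HVAC — every task.
Total fee: 11 + 8 = 19.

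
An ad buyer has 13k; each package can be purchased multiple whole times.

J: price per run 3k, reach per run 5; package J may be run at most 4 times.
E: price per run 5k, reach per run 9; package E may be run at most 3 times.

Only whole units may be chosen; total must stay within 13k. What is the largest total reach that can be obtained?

This is a bounded integer knapsack.
Take 1×J and 2×E: price 13 ≤ 13, reach 1·5 + 2·9 = 23.
No other integer combination yields more.

23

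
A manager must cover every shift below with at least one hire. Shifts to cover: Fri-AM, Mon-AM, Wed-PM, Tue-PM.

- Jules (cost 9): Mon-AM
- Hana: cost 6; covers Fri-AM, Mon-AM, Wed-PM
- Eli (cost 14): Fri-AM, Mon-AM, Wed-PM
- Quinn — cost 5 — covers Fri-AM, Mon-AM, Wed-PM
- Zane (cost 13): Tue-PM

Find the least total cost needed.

18

Choose Quinn and Zane: together they cover Fri-AM, Mon-AM, Wed-PM, Tue-PM — every shift.
Total cost: 5 + 13 = 18.
No cover costs less than 18.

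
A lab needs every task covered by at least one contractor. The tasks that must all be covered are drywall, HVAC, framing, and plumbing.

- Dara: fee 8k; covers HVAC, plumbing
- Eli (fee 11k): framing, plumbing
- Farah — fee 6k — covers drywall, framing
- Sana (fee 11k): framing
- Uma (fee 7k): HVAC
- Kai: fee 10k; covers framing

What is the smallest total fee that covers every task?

Choose Dara and Farah: together they cover drywall, HVAC, framing, plumbing — every task.
Total fee: 8 + 6 = 14.
No cover costs less than 14.

14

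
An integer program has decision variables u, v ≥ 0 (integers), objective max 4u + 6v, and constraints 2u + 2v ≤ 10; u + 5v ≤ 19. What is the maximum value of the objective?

Relaxing integrality, the LP optimum is 27.00 at (u,v) = (1.5, 3.5), which is not an integer point.
(u,v)=(2,3) is feasible, giving 26.
(u,v)=(3,2) is feasible, giving 24.
(u,v)=(1,3) is feasible, giving 22.
(u,v)=(2,2) is feasible, giving 20.
No feasible integer point exceeds 26.

26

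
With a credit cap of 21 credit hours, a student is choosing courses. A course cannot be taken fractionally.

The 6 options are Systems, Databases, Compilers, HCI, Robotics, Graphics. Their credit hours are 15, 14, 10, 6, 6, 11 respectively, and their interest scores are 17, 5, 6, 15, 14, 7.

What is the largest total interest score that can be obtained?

This is an integer program with binary decision variables.
Allowing fractional choices, the relaxed optimum would be about 39.2, but courses are indivisible.
HCI + Robotics: credit hours 6 + 6 = 12 ≤ 21, interest score 15 + 14 = 29.
Systems + Robotics: credit hours 15 + 6 = 21 ≤ 21, interest score 17 + 14 = 31.
Systems + HCI: credit hours 15 + 6 = 21 ≤ 21, interest score 17 + 15 = 32.
Best is Systems and HCI with total interest score 32.

32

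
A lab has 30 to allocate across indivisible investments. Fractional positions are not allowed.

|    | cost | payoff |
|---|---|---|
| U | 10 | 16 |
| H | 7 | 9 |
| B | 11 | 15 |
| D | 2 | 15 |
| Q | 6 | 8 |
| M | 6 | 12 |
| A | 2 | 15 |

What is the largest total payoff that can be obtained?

Allowing fractional choices, the relaxed optimum would be about 71.6, but investments are indivisible.
U + D + Q + M + A: cost 10 + 2 + 6 + 6 + 2 = 26 ≤ 30, payoff 16 + 15 + 8 + 12 + 15 = 66.
H + B + D + M + A: cost 7 + 11 + 2 + 6 + 2 = 28 ≤ 30, payoff 9 + 15 + 15 + 12 + 15 = 66.
U + H + D + M + A: cost 10 + 7 + 2 + 6 + 2 = 27 ≤ 30, payoff 16 + 9 + 15 + 12 + 15 = 67.
Best is U, H, D, M, and A with total payoff 67.

67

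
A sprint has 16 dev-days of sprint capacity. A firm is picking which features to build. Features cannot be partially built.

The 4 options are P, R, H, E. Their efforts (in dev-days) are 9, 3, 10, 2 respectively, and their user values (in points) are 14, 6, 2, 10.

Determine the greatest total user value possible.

Take P, R, and E: effort 9 + 3 + 2 = 14 ≤ 16, user value 14 + 6 + 10 = 30.
No other feasible combination does better.

30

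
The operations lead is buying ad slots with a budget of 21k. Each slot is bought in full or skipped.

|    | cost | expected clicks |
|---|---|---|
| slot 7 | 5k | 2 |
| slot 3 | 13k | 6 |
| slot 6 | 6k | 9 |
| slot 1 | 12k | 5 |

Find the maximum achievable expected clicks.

15

slot 6 + slot 1: cost 6 + 12 = 18 ≤ 21, expected clicks 9 + 5 = 14.
slot 3 + slot 6: cost 13 + 6 = 19 ≤ 21, expected clicks 6 + 9 = 15.
Best is slot 3 and slot 6 with total expected clicks 15.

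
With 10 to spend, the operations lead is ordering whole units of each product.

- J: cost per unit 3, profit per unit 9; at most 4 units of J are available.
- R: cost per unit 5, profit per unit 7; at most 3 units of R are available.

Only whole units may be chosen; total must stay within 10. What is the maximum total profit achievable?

3×J: cost 9 ≤ 10, profit 3·9 = 27.
2×J: cost 6 ≤ 10, profit 2·9 = 18.
Best is 27.

27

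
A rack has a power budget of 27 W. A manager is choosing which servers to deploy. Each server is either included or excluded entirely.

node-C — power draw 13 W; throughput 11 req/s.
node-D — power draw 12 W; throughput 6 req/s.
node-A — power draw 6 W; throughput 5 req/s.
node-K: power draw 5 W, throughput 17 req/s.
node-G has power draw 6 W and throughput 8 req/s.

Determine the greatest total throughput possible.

Take node-C, node-K, and node-G: power draw 13 + 5 + 6 = 24 ≤ 27, throughput 11 + 17 + 8 = 36.
No other feasible combination does better.

36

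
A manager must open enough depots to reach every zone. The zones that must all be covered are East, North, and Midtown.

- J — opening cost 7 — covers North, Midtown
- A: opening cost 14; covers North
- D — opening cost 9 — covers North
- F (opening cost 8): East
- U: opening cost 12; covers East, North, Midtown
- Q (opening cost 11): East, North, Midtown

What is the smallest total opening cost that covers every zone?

11

This is an integer covering problem.
Q alone covers East, North, Midtown — every zone.
Total opening cost: 11.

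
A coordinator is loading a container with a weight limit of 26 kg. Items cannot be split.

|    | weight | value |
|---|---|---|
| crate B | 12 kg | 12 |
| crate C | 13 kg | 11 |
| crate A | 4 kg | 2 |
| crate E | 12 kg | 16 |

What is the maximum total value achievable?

28

Take crate B and crate E: weight 12 + 12 = 24 ≤ 26, value 12 + 16 = 28.
No other feasible combination does better.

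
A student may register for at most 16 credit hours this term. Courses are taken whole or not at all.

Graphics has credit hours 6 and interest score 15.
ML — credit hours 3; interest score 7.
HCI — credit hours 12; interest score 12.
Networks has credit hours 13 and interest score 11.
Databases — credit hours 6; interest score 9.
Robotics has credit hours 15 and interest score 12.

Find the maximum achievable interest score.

31

Allowing fractional choices, the relaxed optimum would be about 32.0, but courses are indivisible.
Graphics + Databases: credit hours 6 + 6 = 12 ≤ 16, interest score 15 + 9 = 24.
Graphics + ML + Databases: credit hours 6 + 3 + 6 = 15 ≤ 16, interest score 15 + 7 + 9 = 31.
Best is Graphics, ML, and Databases with total interest score 31.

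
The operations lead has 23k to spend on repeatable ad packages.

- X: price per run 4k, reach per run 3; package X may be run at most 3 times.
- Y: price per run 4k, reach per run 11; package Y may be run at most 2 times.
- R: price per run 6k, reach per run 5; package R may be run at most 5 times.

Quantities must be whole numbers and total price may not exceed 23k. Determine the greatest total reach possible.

33

Y has the best ratio (11/4); taking only Y gives at most 2×11 = 22 (stopped by the supply cap of 2).
Mixing does better — 2×X, 2×Y, and 1×R: price 22 ≤ 23, reach 2·3 + 2·11 + 1·5 = 33.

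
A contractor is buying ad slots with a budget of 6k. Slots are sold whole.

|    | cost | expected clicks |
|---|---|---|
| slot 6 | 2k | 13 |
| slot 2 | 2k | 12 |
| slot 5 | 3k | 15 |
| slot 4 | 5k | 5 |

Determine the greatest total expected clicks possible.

Take slot 6 and slot 5: cost 2 + 3 = 5 ≤ 6, expected clicks 13 + 15 = 28.
No other feasible combination does better.

28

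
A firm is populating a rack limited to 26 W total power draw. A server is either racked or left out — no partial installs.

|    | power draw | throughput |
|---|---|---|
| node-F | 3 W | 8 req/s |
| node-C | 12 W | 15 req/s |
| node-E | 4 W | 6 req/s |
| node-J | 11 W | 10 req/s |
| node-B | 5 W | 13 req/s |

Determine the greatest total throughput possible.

Take node-F, node-C, node-E, and node-B: power draw 3 + 12 + 4 + 5 = 24 ≤ 26, throughput 8 + 15 + 6 + 13 = 42.
No other feasible combination does better.

42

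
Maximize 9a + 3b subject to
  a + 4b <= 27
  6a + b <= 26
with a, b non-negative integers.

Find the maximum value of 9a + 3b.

45

(a,b)=(3,6): 1·3+4·6=27≤27, 6·3+1·6=24≤26, objective 45.
(a,b)=(3,5): 1·3+4·5=23≤27, 6·3+1·5=23≤26, objective 42.
(a,b)=(3,4): 1·3+4·4=19≤27, 6·3+1·4=22≤26, objective 39.
Maximum is 45 at (a,b)=(3,6).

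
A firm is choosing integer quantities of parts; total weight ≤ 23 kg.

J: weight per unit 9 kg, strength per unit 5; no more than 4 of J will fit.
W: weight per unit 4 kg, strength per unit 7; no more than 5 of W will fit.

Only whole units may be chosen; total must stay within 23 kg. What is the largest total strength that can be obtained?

35

This is a bounded integer knapsack.
W has the best ratio (7/4); taking only W gives at most 5×7 = 35 (stopped by the weight limit).
Optimal: 5×W: weight 20 ≤ 23, strength 5·7 = 35.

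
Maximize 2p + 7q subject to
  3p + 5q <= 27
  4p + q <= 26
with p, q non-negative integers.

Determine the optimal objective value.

35

The continuous relaxation peaks at (0, 5.4) with value 37.80; rounding to a feasible lattice point costs some objective.
(p,q)=(0,5): 3·0+5·5=25≤27, 4·0+1·5=5≤26, objective 35.
(p,q)=(1,4): 3·1+5·4=23≤27, 4·1+1·4=8≤26, objective 30.
(p,q)=(0,4): 3·0+5·4=20≤27, 4·0+1·4=4≤26, objective 28.
The best lattice point is (0,5), giving 35.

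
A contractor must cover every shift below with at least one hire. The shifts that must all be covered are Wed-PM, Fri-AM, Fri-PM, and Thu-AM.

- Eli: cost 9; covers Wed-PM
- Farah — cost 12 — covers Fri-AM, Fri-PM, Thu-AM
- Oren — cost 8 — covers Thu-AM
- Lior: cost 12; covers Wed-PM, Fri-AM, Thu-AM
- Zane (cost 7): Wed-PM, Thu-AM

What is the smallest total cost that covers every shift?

19

This is a weighted set-cover instance.
Choose Farah and Zane: together they cover Wed-PM, Fri-AM, Fri-PM, Thu-AM — every shift.
Total cost: 12 + 7 = 19.
No cover costs less than 19.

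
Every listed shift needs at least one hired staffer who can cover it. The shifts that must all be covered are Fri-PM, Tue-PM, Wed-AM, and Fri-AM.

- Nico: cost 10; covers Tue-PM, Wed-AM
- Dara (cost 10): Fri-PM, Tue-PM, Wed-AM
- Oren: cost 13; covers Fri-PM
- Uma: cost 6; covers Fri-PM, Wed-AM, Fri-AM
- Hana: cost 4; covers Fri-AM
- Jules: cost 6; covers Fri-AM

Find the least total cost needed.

14

This is an integer covering problem.
The greedy cost-per-new-shift heuristic would pick Uma and Nico for 16, but a cheaper cover exists.
Choose Dara and Hana: together they cover Fri-PM, Tue-PM, Wed-AM, Fri-AM — every shift.
Total cost: 10 + 4 = 14.
No cover costs less than 14.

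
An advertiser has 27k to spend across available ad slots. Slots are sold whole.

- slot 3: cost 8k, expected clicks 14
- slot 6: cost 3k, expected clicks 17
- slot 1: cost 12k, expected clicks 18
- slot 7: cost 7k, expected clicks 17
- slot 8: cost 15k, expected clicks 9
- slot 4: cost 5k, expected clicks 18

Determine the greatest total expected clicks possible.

Take slot 6, slot 1, slot 7, and slot 4: cost 3 + 12 + 7 + 5 = 27 ≤ 27, expected clicks 17 + 18 + 17 + 18 = 70.
No other feasible combination does better.

70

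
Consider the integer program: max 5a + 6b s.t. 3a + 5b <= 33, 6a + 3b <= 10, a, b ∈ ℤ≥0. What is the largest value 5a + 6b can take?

Relaxing integrality, the LP optimum is 20.00 at (a,b) = (0, 3.33), which is not an integer point.
(a,b)=(0,3): 3·0+5·3=15≤33, 6·0+3·3=9≤10, objective 18.
(a,b)=(0,2): 3·0+5·2=10≤33, 6·0+3·2=6≤10, objective 12.
No feasible integer point exceeds 18.

18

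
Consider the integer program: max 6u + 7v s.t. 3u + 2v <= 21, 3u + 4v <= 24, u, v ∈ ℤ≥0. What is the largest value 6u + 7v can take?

(u,v)=(4,3): 3·4+2·3=18≤21, 3·4+4·3=24≤24, objective 45.
(u,v)=(5,2): 3·5+2·2=19≤21, 3·5+4·2=23≤24, objective 44.
(u,v)=(6,1): 3·6+2·1=20≤21, 3·6+4·1=22≤24, objective 43.
(u,v)=(7,0): 3·7+2·0=21≤21, 3·7+4·0=21≤24, objective 42.
The best lattice point is (4,3), giving 45.

45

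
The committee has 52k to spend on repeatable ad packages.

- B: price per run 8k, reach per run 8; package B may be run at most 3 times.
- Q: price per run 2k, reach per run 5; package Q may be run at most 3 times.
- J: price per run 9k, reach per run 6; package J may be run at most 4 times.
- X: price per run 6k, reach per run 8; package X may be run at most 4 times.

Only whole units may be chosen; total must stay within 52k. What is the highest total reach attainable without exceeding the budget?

3×B, 2×Q, and 4×X: price 52 ≤ 52, reach 3·8 + 2·5 + 4·8 = 66.
2×B, 3×Q, and 4×X: price 46 ≤ 52, reach 2·8 + 3·5 + 4·8 = 63.
Best is 66.

66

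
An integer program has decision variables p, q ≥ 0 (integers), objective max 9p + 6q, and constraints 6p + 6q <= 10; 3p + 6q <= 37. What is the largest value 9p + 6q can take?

Relaxing integrality, the LP optimum is 15.00 at (p,q) = (1.67, 0), which is not an integer point.
(p,q)=(1,0): 6·1+6·0=6≤10, 3·1+6·0=3≤37, objective 9.
(p,q)=(0,1): 6·0+6·1=6≤10, 3·0+6·1=6≤37, objective 6.
(p,q)=(0,0): 6·0+6·0=0≤10, 3·0+6·0=0≤37, objective 0.
No feasible integer point exceeds 9.

9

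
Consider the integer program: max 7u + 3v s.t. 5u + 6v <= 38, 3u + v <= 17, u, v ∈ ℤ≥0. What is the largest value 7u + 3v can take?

The continuous relaxation peaks at (4.92, 2.23) with value 41.15; rounding to a feasible lattice point costs some objective.
(u,v)=(5,2): 5·5+6·2=37≤38, 3·5+1·2=17≤17, objective 41.
(u,v)=(5,1): 5·5+6·1=31≤38, 3·5+1·1=16≤17, objective 38.
The best lattice point is (5,2), giving 41.

41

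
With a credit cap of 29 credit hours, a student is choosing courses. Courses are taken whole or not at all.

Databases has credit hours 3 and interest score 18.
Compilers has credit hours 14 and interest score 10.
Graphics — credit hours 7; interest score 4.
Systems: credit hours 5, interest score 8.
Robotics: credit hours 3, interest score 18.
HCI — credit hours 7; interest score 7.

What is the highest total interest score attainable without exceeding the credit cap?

55

Allowing fractional choices, the relaxed optimum would be about 58.9, but courses are indivisible.
Databases + Compilers + Systems + Robotics: credit hours 3 + 14 + 5 + 3 = 25 ≤ 29, interest score 18 + 10 + 8 + 18 = 54.
Databases + Graphics + Systems + Robotics + HCI: credit hours 3 + 7 + 5 + 3 + 7 = 25 ≤ 29, interest score 18 + 4 + 8 + 18 + 7 = 55.
Best is Databases, Graphics, Systems, Robotics, and HCI with total interest score 55.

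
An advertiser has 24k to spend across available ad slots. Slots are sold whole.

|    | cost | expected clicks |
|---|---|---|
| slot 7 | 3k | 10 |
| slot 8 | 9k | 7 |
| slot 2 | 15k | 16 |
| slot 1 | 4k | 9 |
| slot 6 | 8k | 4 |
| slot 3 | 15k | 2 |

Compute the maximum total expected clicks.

Allowing fractional choices, the relaxed optimum would be about 36.6, but ad slots are indivisible.
slot 7 + slot 8 + slot 1: cost 3 + 9 + 4 = 16 ≤ 24, expected clicks 10 + 7 + 9 = 26.
slot 7 + slot 2 + slot 1: cost 3 + 15 + 4 = 22 ≤ 24, expected clicks 10 + 16 + 9 = 35.
slot 7 + slot 8 + slot 1 + slot 6: cost 3 + 9 + 4 + 8 = 24 ≤ 24, expected clicks 10 + 7 + 9 + 4 = 30.
Best is slot 7, slot 2, and slot 1 with total expected clicks 35.

35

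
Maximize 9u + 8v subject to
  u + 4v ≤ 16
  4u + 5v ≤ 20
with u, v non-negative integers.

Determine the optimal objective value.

(u,v)=(5,0): 1·5+4·0=5≤16, 4·5+5·0=20≤20, objective 45.
(u,v)=(4,0): 1·4+4·0=4≤16, 4·4+5·0=16≤20, objective 36.
Maximum is 45 at (u,v)=(5,0).

45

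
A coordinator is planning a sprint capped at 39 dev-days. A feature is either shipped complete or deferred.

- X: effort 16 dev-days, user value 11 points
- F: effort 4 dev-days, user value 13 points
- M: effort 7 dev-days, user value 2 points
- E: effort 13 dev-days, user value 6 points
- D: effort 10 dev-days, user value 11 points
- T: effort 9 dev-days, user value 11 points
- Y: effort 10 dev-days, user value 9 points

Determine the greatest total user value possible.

Allowing fractional choices, the relaxed optimum would be about 48.1, but features are indivisible.
F + D + T + Y: effort 4 + 10 + 9 + 10 = 33 ≤ 39, user value 13 + 11 + 11 + 9 = 44.
X + F + D + T: effort 16 + 4 + 10 + 9 = 39 ≤ 39, user value 11 + 13 + 11 + 11 = 46.
X + F + T + Y: effort 16 + 4 + 9 + 10 = 39 ≤ 39, user value 11 + 13 + 11 + 9 = 44.
Best is X, F, D, and T with total user value 46.

46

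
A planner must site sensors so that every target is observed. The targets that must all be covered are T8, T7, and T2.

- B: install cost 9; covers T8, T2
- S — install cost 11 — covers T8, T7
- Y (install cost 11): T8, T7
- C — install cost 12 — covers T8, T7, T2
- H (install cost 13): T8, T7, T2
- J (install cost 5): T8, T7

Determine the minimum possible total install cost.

12

This is an integer covering problem.
The greedy cost-per-new-target heuristic would pick J and B for 14, but a cheaper cover exists.
C alone covers T8, T7, T2 — every target.
Total install cost: 12.
No cover costs less than 12.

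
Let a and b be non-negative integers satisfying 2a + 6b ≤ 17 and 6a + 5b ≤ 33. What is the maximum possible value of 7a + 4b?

(a,b)=(5,0) is feasible, giving 35.
(a,b)=(4,1) is feasible, giving 32.
(a,b)=(4,0) is feasible, giving 28.
No feasible integer point exceeds 35.

35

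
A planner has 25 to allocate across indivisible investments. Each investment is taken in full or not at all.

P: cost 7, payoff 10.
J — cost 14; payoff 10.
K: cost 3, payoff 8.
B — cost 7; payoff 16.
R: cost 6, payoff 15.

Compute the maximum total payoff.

49

This is a 0-1 knapsack instance.
Allowing fractional choices, the relaxed optimum would be about 50.4, but investments are indivisible.
P + K + B + R: cost 7 + 3 + 7 + 6 = 23 ≤ 25, payoff 10 + 8 + 16 + 15 = 49.
K + B + R: cost 3 + 7 + 6 = 16 ≤ 25, payoff 8 + 16 + 15 = 39.
P + B + R: cost 7 + 7 + 6 = 20 ≤ 25, payoff 10 + 16 + 15 = 41.
Best is P, K, B, and R with total payoff 49.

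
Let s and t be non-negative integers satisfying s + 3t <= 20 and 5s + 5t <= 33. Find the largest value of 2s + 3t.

18

Relaxing integrality, the LP optimum is 19.80 at (s,t) = (0, 6.6), which is not an integer point.
(s,t)=(0,6): 1·0+3·6=18≤20, 5·0+5·6=30≤33, objective 18.
(s,t)=(1,5): 1·1+3·5=16≤20, 5·1+5·5=30≤33, objective 17.
(s,t)=(0,5): 1·0+3·5=15≤20, 5·0+5·5=25≤33, objective 15.
No feasible integer point exceeds 18.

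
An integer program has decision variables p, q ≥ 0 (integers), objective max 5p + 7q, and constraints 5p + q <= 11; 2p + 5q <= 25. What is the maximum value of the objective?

Relaxing integrality, the LP optimum is 37.87 at (p,q) = (1.3, 4.48), which is not an integer point.
(p,q)=(0,5): 5·0+1·5=5≤11, 2·0+5·5=25≤25, objective 35.
(p,q)=(1,4): 5·1+1·4=9≤11, 2·1+5·4=22≤25, objective 33.
(p,q)=(0,4): 5·0+1·4=4≤11, 2·0+5·4=20≤25, objective 28.
(p,q)=(1,3): 5·1+1·3=8≤11, 2·1+5·3=17≤25, objective 26.
The best lattice point is (0,5), giving 35.

35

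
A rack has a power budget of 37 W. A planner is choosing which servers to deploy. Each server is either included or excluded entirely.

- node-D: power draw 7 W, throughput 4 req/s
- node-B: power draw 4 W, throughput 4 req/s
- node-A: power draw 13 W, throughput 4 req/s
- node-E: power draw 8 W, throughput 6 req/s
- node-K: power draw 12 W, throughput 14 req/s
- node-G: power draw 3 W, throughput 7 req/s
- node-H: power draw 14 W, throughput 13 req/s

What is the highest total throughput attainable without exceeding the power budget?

40

Treat it as a binary knapsack problem.
Allowing fractional choices, the relaxed optimum would be about 41.0, but servers are indivisible.
node-B + node-K + node-G + node-H: power draw 4 + 12 + 3 + 14 = 33 ≤ 37, throughput 4 + 14 + 7 + 13 = 38.
node-E + node-K + node-G + node-H: power draw 8 + 12 + 3 + 14 = 37 ≤ 37, throughput 6 + 14 + 7 + 13 = 40.
Best is node-E, node-K, node-G, and node-H with total throughput 40.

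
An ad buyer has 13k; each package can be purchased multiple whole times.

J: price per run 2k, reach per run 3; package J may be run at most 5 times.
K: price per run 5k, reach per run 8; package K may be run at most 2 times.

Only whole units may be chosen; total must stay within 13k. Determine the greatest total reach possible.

This is a bounded integer knapsack.
K has the best ratio (8/5); taking only K gives at most 2×8 = 16 (stopped by the price limit).
Mixing does better — 4×J and 1×K: price 13 ≤ 13, reach 4·3 + 1·8 = 20.

20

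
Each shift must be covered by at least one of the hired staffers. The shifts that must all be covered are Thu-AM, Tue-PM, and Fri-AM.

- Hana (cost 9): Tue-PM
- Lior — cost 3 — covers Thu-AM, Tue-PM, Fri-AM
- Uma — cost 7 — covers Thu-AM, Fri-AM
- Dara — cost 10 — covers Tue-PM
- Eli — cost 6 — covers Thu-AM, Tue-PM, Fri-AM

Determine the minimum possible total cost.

3

Lior alone covers Thu-AM, Tue-PM, Fri-AM — every shift.
Total cost: 3.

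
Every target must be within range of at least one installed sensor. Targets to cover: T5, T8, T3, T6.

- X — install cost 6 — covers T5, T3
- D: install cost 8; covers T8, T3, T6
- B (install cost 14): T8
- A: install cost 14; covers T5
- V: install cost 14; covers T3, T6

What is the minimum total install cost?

14

Choose X and D: together they cover T5, T8, T3, T6 — every target.
Total install cost: 6 + 8 = 14.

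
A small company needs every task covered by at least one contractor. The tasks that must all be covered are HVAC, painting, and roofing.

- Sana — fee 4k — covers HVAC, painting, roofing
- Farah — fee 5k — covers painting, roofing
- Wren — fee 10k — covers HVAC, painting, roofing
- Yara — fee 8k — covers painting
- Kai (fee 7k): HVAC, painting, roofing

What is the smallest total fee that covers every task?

This is an integer covering problem.
Sana alone covers HVAC, painting, roofing — every task.
Total fee: 4.
No cover costs less than 4.

4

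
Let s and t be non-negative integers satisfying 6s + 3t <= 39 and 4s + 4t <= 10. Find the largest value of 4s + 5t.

Relaxing integrality, the LP optimum is 12.50 at (s,t) = (0, 2.5), which is not an integer point.
(s,t)=(0,2): 6·0+3·2=6≤39, 4·0+4·2=8≤10, objective 10.
(s,t)=(1,1): 6·1+3·1=9≤39, 4·1+4·1=8≤10, objective 9.
(s,t)=(0,1): 6·0+3·1=3≤39, 4·0+4·1=4≤10, objective 5.
No feasible integer point exceeds 10.

10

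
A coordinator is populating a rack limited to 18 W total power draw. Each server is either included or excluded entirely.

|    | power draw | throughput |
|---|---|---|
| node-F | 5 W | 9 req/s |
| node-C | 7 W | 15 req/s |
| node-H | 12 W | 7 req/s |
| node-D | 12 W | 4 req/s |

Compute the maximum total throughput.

24

Treat it as a binary knapsack problem.
node-F + node-H: power draw 5 + 12 = 17 ≤ 18, throughput 9 + 7 = 16.
node-F + node-C: power draw 5 + 7 = 12 ≤ 18, throughput 9 + 15 = 24.
Best is node-F and node-C with total throughput 24.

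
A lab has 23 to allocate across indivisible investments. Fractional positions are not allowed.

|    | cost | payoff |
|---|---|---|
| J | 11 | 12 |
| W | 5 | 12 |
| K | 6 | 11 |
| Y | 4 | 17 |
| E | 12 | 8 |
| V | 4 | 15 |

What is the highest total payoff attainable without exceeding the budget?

Take W, K, Y, and V: cost 5 + 6 + 4 + 4 = 19 ≤ 23, payoff 12 + 11 + 17 + 15 = 55.
No other feasible combination does better.

55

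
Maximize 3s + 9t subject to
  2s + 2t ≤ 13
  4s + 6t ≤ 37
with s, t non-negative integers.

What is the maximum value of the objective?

54

(s,t)=(0,6) is feasible, giving 54.
(s,t)=(1,5) is feasible, giving 48.
(s,t)=(0,5) is feasible, giving 45.
Maximum is 54 at (s,t)=(0,6).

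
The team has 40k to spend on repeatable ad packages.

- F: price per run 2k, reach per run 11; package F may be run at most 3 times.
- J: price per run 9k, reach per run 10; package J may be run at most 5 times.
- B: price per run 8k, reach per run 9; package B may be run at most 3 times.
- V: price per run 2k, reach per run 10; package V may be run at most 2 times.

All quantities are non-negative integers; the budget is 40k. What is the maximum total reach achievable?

This is a bounded integer knapsack.
Take 3×F, 3×J, and 2×V: price 37 ≤ 40, reach 3·11 + 3·10 + 2·10 = 83.
F has the best ratio (11/2) and is taken to its limit of 3; remaining capacity is filled optimally with the others.

83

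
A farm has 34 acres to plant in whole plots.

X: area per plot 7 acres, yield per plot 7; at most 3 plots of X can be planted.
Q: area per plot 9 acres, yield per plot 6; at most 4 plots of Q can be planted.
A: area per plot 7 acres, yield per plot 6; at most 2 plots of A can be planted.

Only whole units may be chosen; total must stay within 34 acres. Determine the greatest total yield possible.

27

3×X and 1×A: area 28 ≤ 34, yield 3·7 + 1·6 = 27.
3×X and 1×Q: area 30 ≤ 34, yield 3·7 + 1·6 = 27.
Best is 27.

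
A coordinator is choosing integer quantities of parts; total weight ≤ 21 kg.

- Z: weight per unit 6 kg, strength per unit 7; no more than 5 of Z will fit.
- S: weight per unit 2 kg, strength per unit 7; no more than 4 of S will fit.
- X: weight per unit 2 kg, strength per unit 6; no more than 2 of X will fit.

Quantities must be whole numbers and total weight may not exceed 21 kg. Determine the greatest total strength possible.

47

1×Z, 4×S, and 2×X: weight 18 ≤ 21, strength 1·7 + 4·7 + 2·6 = 47.
2×Z and 4×S: weight 20 ≤ 21, strength 2·7 + 4·7 = 42.
Best is 47.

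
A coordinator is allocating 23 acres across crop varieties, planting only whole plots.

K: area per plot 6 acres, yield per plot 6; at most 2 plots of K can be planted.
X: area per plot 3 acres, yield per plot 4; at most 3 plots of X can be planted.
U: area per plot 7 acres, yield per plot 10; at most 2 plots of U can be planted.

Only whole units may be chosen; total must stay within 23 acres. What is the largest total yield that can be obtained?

32

1×K, 1×X, and 2×U: area 23 ≤ 23, yield 1·6 + 1·4 + 2·10 = 30.
3×X and 2×U: area 23 ≤ 23, yield 3·4 + 2·10 = 32.
Best is 32.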